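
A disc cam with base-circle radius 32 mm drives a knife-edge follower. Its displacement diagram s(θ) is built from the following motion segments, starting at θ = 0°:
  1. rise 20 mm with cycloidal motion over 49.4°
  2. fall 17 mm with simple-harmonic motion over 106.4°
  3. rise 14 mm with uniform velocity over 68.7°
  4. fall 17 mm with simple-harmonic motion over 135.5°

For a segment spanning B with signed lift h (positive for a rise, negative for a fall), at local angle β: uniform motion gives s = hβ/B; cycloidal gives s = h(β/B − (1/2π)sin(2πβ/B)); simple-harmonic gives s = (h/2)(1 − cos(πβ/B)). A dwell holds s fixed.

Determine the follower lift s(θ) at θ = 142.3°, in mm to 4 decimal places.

seg 1 [0°–49.4°] cycloidal, h=20: full span → s += 20 → s = 20.0000
seg 2 [49.4°–155.8°] simple-harmonic, h=-17: θ=142.3° here. β=92.9, B=106.4. -17/2·(1 − cos(π·0.8731)) = -16.3336 → s = 3.6664

3.6664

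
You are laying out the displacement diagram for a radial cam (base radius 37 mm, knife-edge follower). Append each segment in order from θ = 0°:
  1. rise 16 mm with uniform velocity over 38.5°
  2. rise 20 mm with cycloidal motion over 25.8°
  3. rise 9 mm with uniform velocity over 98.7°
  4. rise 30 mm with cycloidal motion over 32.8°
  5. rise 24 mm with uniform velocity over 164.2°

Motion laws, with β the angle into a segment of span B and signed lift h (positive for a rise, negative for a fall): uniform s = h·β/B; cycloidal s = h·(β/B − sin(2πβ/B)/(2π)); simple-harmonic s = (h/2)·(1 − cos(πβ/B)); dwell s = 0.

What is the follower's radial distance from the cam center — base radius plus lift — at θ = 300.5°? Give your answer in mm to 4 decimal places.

seg 1 [0°–38.5°] uniform, h=16: full span → s += 16 → s = 16.0000
seg 2 [38.5°–64.3°] cycloidal, h=20: full span → s += 20 → s = 36.0000
seg 3 [64.3°–163°] uniform, h=9: full span → s += 9 → s = 45.0000
seg 4 [163°–195.8°] cycloidal, h=30: full span → s += 30 → s = 75.0000
seg 5 [195.8°–360°] uniform, h=24: θ=300.5° here. β=104.7, B=164.2. 24·104.7/164.2 = 15.3033 → s = 90.3033
radial distance = base radius + s = 37 + 90.3033 = 127.3033

127.3033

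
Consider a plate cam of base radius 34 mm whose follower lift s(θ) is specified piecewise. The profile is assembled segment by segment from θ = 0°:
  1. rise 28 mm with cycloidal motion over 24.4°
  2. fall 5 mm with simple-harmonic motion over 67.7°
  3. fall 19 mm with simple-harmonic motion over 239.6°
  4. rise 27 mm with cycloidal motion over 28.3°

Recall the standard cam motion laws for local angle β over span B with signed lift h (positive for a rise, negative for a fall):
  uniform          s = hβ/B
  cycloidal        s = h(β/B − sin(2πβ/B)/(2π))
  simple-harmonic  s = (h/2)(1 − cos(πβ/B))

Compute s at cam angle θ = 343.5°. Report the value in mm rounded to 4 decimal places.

seg 1 [0°–24.4°] cycloidal, h=28: full span → s += 28 → s = 28.0000
seg 2 [24.4°–92.1°] simple-harmonic, h=-5: full span → s += -5 → s = 23.0000
seg 3 [92.1°–331.7°] simple-harmonic, h=-19: full span → s += -19 → s = 4.0000
seg 4 [331.7°–360°] cycloidal, h=27: θ=343.5° here. β=11.8, B=28.3. 27·(0.4170 − sin(2π·0.4170)/(2π)) = 9.1162 → s = 13.1162

13.1162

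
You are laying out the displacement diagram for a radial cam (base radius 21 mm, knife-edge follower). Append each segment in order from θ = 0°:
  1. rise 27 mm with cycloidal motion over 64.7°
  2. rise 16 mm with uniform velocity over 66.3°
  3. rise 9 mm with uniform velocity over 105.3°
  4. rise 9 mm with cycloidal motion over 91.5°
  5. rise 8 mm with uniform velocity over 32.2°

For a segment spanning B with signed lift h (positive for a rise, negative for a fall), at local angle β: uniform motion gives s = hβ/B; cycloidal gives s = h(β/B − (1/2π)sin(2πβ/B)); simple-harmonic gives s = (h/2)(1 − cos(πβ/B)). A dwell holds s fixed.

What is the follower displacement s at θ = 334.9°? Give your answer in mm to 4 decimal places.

seg 1 [0°–64.7°] cycloidal, h=27: full span → s += 27 → s = 27.0000
seg 2 [64.7°–131°] uniform, h=16: full span → s += 16 → s = 43.0000
seg 3 [131°–236.3°] uniform, h=9: full span → s += 9 → s = 52.0000
seg 4 [236.3°–327.8°] cycloidal, h=9: full span → s += 9 → s = 61.0000
seg 5 [327.8°–360°] uniform, h=8: θ=334.9° here. β=7.1, B=32.2. 8·7.1/32.2 = 1.7640 → s = 62.7640

62.7640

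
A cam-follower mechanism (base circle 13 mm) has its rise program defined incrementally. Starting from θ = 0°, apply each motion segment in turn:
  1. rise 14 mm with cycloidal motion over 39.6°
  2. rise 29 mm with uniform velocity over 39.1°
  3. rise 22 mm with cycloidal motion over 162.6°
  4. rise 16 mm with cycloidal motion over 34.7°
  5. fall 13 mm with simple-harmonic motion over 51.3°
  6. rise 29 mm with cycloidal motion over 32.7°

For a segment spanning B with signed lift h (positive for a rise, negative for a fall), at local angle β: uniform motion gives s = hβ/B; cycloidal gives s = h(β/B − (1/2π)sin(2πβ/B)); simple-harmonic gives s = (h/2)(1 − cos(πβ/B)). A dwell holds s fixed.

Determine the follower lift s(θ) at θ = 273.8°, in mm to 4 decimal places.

seg 1 [0°–39.6°] cycloidal, h=14: full span → s += 14 → s = 14.0000
seg 2 [39.6°–78.7°] uniform, h=29: full span → s += 29 → s = 43.0000
seg 3 [78.7°–241.3°] cycloidal, h=22: full span → s += 22 → s = 65.0000
seg 4 [241.3°–276°] cycloidal, h=16: θ=273.8° here. β=32.5, B=34.7. 16·(0.9366 − sin(2π·0.9366)/(2π)) = 15.9734 → s = 80.9734

80.9734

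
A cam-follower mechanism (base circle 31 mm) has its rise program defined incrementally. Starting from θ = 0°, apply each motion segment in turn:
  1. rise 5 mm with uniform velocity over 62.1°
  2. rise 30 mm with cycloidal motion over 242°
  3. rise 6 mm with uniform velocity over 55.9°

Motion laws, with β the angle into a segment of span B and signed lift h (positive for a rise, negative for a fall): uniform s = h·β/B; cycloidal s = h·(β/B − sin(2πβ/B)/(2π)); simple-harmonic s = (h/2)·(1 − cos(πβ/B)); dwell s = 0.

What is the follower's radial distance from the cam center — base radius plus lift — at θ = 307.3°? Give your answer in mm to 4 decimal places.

seg 1 [0°–62.1°] uniform, h=5: full span → s += 5 → s = 5.0000
seg 2 [62.1°–304.1°] cycloidal, h=30: full span → s += 30 → s = 35.0000
seg 3 [304.1°–360°] uniform, h=6: θ=307.3° here. β=3.2, B=55.9. 6·3.2/55.9 = 0.3435 → s = 35.3435
radial distance = base radius + s = 31 + 35.3435 = 66.3435

66.3435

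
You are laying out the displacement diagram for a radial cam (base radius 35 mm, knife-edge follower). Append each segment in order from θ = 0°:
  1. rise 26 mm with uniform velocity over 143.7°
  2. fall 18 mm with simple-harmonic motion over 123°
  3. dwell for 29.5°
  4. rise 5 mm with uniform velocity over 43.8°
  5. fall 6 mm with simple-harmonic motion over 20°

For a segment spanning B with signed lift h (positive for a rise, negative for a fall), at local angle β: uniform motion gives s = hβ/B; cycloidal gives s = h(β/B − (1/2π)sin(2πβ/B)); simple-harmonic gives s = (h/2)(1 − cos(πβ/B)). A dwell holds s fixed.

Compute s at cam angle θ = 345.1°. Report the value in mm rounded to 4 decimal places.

seg 1 [0°–143.7°] uniform, h=26: full span → s += 26 → s = 26.0000
seg 2 [143.7°–266.7°] simple-harmonic, h=-18: full span → s += -18 → s = 8.0000
seg 3 [266.7°–296.2°] dwell: s stays 8.0000
seg 4 [296.2°–340°] uniform, h=5: full span → s += 5 → s = 13.0000
seg 5 [340°–360°] simple-harmonic, h=-6: θ=345.1° here. β=5.1, B=20. -6/2·(1 − cos(π·0.2550)) = -0.9123 → s = 12.0877

12.0877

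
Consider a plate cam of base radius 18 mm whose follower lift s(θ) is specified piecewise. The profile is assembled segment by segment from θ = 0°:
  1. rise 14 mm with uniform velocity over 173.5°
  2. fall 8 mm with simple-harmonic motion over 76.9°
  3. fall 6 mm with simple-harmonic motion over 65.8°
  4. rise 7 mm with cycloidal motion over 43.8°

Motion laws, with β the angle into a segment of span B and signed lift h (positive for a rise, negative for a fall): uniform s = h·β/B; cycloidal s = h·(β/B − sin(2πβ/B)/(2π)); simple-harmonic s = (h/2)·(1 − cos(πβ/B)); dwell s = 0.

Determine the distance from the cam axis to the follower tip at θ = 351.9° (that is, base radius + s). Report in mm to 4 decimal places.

seg 1 [0°–173.5°] uniform, h=14: full span → s += 14 → s = 14.0000
seg 2 [173.5°–250.4°] simple-harmonic, h=-8: full span → s += -8 → s = 6.0000
seg 3 [250.4°–316.2°] simple-harmonic, h=-6: full span → s += -6 → s = 0.0000
seg 4 [316.2°–360°] cycloidal, h=7: θ=351.9° here. β=35.7, B=43.8. 7·(0.8151 − sin(2π·0.8151)/(2π)) = 6.7277 → s = 6.7277
radial distance = base radius + s = 18 + 6.7277 = 24.7277

24.7277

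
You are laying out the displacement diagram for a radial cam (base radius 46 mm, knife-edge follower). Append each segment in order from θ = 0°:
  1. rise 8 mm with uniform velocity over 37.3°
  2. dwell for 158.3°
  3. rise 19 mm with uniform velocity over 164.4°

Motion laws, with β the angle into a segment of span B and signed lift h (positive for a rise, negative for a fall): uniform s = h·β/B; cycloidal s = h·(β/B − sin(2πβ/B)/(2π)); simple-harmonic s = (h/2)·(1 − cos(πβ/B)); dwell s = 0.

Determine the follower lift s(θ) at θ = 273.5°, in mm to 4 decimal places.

seg 1 [0°–37.3°] uniform, h=8: full span → s += 8 → s = 8.0000
seg 2 [37.3°–195.6°] dwell: s stays 8.0000
seg 3 [195.6°–360°] uniform, h=19: θ=273.5° here. β=77.9, B=164.4. 19·77.9/164.4 = 9.0030 → s = 17.0030

17.0030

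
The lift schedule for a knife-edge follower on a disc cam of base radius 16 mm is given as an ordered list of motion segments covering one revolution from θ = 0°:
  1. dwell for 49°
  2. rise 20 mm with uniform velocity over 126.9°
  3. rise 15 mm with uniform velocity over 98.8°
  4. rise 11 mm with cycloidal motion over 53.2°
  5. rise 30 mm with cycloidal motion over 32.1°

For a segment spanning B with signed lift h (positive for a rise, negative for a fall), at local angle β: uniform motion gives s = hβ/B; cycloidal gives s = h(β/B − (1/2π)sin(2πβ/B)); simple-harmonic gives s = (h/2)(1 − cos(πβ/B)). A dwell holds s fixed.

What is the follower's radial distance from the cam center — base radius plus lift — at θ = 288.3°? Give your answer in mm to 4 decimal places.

seg 1 [0°–49°] dwell: s stays 0.0000
seg 2 [49°–175.9°] uniform, h=20: full span → s += 20 → s = 20.0000
seg 3 [175.9°–274.7°] uniform, h=15: full span → s += 15 → s = 35.0000
seg 4 [274.7°–327.9°] cycloidal, h=11: θ=288.3° here. β=13.6, B=53.2. 11·(0.2556 − sin(2π·0.2556)/(2π)) = 1.0624 → s = 36.0624
radial distance = base radius + s = 16 + 36.0624 = 52.0624

52.0624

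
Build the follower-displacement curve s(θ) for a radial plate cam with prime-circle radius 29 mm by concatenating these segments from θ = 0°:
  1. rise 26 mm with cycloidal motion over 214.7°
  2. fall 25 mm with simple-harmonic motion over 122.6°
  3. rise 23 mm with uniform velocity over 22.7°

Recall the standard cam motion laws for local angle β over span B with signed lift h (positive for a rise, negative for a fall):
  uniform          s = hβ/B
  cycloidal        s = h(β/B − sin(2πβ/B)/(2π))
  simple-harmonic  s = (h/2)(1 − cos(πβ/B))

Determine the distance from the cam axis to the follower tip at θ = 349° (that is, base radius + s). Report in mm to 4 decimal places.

seg 1 [0°–214.7°] cycloidal, h=26: full span → s += 26 → s = 26.0000
seg 2 [214.7°–337.3°] simple-harmonic, h=-25: full span → s += -25 → s = 1.0000
seg 3 [337.3°–360°] uniform, h=23: θ=349° here. β=11.7, B=22.7. 23·11.7/22.7 = 11.8546 → s = 12.8546
radial distance = base radius + s = 29 + 12.8546 = 41.8546

41.8546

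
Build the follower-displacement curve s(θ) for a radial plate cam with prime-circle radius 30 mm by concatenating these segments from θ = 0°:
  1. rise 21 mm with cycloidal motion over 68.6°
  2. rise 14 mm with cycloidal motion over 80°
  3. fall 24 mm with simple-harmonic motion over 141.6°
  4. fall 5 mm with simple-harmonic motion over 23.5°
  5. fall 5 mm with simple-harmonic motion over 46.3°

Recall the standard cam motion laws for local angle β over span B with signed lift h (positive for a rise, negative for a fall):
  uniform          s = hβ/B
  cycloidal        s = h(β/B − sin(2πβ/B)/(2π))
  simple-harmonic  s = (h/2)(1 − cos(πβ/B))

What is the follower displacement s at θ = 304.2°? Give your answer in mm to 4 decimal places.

seg 1 [0°–68.6°] cycloidal, h=21: full span → s += 21 → s = 21.0000
seg 2 [68.6°–148.6°] cycloidal, h=14: full span → s += 14 → s = 35.0000
seg 3 [148.6°–290.2°] simple-harmonic, h=-24: full span → s += -24 → s = 11.0000
seg 4 [290.2°–313.7°] simple-harmonic, h=-5: θ=304.2° here. β=14, B=23.5. -5/2·(1 − cos(π·0.5957)) = -3.2407 → s = 7.7593

7.7593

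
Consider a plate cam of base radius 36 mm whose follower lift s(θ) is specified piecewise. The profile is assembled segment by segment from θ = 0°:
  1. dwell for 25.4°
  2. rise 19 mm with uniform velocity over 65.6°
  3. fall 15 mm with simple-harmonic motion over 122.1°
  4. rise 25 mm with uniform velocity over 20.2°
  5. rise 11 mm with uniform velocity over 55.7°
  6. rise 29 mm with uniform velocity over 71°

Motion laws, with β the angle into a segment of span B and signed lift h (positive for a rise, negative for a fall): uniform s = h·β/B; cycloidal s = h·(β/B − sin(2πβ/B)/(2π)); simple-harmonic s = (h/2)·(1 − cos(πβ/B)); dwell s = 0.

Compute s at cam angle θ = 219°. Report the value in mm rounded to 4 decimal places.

seg 1 [0°–25.4°] dwell: s stays 0.0000
seg 2 [25.4°–91°] uniform, h=19: full span → s += 19 → s = 19.0000
seg 3 [91°–213.1°] simple-harmonic, h=-15: full span → s += -15 → s = 4.0000
seg 4 [213.1°–233.3°] uniform, h=25: θ=219° here. β=5.9, B=20.2. 25·5.9/20.2 = 7.3020 → s = 11.3020

11.3020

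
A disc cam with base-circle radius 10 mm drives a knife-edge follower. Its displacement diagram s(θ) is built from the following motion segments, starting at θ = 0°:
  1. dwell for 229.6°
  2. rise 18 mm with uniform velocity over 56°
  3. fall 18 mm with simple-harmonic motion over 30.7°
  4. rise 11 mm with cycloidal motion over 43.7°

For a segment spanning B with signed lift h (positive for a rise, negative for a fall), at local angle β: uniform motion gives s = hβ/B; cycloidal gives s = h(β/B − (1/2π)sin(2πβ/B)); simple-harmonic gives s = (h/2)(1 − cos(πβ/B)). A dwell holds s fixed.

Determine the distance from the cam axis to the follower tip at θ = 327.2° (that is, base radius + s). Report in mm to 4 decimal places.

seg 1 [0°–229.6°] dwell: s stays 0.0000
seg 2 [229.6°–285.6°] uniform, h=18: full span → s += 18 → s = 18.0000
seg 3 [285.6°–316.3°] simple-harmonic, h=-18: full span → s += -18 → s = 0.0000
seg 4 [316.3°–360°] cycloidal, h=11: θ=327.2° here. β=10.9, B=43.7. 11·(0.2494 − sin(2π·0.2494)/(2π)) = 0.9930 → s = 0.9930
radial distance = base radius + s = 10 + 0.9930 = 10.9930

10.9930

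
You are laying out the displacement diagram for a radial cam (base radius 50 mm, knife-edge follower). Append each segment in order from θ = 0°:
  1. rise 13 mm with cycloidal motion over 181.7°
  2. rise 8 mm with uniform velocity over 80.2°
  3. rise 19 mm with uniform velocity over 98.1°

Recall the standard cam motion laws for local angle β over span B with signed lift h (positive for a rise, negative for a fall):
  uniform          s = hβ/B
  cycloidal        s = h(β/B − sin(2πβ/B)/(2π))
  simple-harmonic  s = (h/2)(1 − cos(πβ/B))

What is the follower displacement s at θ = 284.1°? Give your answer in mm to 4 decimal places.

seg 1 [0°–181.7°] cycloidal, h=13: full span → s += 13 → s = 13.0000
seg 2 [181.7°–261.9°] uniform, h=8: full span → s += 8 → s = 21.0000
seg 3 [261.9°–360°] uniform, h=19: θ=284.1° here. β=22.2, B=98.1. 19·22.2/98.1 = 4.2997 → s = 25.2997

25.2997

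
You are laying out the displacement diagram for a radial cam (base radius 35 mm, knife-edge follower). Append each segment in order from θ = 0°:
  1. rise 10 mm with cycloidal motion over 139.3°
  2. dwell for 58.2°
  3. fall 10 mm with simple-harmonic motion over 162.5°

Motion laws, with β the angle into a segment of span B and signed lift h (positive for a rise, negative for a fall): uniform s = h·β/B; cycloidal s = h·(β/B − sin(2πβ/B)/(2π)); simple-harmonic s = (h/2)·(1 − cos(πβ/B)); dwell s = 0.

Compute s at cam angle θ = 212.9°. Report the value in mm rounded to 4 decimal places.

seg 1 [0°–139.3°] cycloidal, h=10: full span → s += 10 → s = 10.0000
seg 2 [139.3°–197.5°] dwell: s stays 10.0000
seg 3 [197.5°–360°] simple-harmonic, h=-10: θ=212.9° here. β=15.4, B=162.5. -10/2·(1 − cos(π·0.0948)) = -0.2200 → s = 9.7800

9.7800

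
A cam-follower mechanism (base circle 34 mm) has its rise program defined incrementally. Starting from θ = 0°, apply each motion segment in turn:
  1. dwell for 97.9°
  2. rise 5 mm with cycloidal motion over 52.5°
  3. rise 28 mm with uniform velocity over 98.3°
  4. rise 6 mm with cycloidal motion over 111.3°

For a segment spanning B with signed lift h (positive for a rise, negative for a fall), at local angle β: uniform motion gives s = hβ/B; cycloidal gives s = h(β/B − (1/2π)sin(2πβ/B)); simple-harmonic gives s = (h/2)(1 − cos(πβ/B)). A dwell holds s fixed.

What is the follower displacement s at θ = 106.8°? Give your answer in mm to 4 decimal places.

seg 1 [0°–97.9°] dwell: s stays 0.0000
seg 2 [97.9°–150.4°] cycloidal, h=5: θ=106.8° here. β=8.9, B=52.5. 5·(0.1695 − sin(2π·0.1695)/(2π)) = 0.1514 → s = 0.1514

0.1514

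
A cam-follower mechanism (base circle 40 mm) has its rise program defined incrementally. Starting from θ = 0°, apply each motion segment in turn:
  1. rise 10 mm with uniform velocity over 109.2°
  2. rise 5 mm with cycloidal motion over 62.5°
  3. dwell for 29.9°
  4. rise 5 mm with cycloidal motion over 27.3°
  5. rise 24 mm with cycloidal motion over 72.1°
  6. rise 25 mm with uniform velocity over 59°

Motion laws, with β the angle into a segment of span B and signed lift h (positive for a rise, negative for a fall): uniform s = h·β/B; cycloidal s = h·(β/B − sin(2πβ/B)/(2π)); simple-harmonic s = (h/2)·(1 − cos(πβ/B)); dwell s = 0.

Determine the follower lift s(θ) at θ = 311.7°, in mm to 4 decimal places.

seg 1 [0°–109.2°] uniform, h=10: full span → s += 10 → s = 10.0000
seg 2 [109.2°–171.7°] cycloidal, h=5: full span → s += 5 → s = 15.0000
seg 3 [171.7°–201.6°] dwell: s stays 15.0000
seg 4 [201.6°–228.9°] cycloidal, h=5: full span → s += 5 → s = 20.0000
seg 5 [228.9°–301°] cycloidal, h=24: full span → s += 24 → s = 44.0000
seg 6 [301°–360°] uniform, h=25: θ=311.7° here. β=10.7, B=59. 25·10.7/59 = 4.5339 → s = 48.5339

48.5339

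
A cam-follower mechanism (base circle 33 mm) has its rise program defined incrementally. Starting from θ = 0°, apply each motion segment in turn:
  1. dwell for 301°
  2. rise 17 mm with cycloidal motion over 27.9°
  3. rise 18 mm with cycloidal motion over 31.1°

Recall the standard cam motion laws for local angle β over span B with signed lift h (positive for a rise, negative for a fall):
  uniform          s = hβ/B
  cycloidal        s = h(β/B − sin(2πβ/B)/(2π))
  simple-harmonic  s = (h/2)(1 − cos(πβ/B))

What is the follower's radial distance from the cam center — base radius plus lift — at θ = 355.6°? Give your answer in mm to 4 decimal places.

seg 1 [0°–301°] dwell: s stays 0.0000
seg 2 [301°–328.9°] cycloidal, h=17: full span → s += 17 → s = 17.0000
seg 3 [328.9°–360°] cycloidal, h=18: θ=355.6° here. β=26.7, B=31.1. 18·(0.8585 − sin(2π·0.8585)/(2π)) = 17.6776 → s = 34.6776
radial distance = base radius + s = 33 + 34.6776 = 67.6776

67.6776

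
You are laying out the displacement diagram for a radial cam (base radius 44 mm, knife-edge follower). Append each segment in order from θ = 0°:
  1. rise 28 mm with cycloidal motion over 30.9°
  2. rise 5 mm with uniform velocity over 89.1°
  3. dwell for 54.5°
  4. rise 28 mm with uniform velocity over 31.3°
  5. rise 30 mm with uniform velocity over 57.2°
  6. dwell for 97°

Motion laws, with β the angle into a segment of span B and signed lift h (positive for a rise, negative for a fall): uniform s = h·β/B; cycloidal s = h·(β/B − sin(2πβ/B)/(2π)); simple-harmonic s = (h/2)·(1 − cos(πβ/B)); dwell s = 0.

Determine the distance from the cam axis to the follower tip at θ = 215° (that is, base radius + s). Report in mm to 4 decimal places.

seg 1 [0°–30.9°] cycloidal, h=28: full span → s += 28 → s = 28.0000
seg 2 [30.9°–120°] uniform, h=5: full span → s += 5 → s = 33.0000
seg 3 [120°–174.5°] dwell: s stays 33.0000
seg 4 [174.5°–205.8°] uniform, h=28: full span → s += 28 → s = 61.0000
seg 5 [205.8°–263°] uniform, h=30: θ=215° here. β=9.2, B=57.2. 30·9.2/57.2 = 4.8252 → s = 65.8252
radial distance = base radius + s = 44 + 65.8252 = 109.8252

109.8252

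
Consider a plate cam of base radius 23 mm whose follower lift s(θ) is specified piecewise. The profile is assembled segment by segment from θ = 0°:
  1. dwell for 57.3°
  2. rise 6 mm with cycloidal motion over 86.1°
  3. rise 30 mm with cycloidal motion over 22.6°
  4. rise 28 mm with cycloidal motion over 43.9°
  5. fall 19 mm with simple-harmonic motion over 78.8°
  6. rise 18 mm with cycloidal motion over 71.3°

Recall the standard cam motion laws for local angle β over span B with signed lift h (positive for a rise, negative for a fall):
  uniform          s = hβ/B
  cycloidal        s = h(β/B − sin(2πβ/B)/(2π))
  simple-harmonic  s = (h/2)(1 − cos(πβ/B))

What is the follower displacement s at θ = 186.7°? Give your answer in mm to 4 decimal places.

seg 1 [0°–57.3°] dwell: s stays 0.0000
seg 2 [57.3°–143.4°] cycloidal, h=6: full span → s += 6 → s = 6.0000
seg 3 [143.4°–166°] cycloidal, h=30: full span → s += 30 → s = 36.0000
seg 4 [166°–209.9°] cycloidal, h=28: θ=186.7° here. β=20.7, B=43.9. 28·(0.4715 − sin(2π·0.4715)/(2π)) = 12.4097 → s = 48.4097

48.4097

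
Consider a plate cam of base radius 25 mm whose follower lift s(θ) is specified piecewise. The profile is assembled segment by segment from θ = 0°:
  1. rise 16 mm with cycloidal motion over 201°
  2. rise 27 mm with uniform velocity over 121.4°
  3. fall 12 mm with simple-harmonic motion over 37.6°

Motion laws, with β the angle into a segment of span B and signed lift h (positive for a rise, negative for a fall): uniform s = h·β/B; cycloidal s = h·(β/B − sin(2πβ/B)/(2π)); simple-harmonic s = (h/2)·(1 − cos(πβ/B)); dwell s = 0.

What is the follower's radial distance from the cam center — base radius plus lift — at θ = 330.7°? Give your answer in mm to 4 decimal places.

seg 1 [0°–201°] cycloidal, h=16: full span → s += 16 → s = 16.0000
seg 2 [201°–322.4°] uniform, h=27: full span → s += 27 → s = 43.0000
seg 3 [322.4°–360°] simple-harmonic, h=-12: θ=330.7° here. β=8.3, B=37.6. -12/2·(1 − cos(π·0.2207)) = -1.3859 → s = 41.6141
radial distance = base radius + s = 25 + 41.6141 = 66.6141

66.6141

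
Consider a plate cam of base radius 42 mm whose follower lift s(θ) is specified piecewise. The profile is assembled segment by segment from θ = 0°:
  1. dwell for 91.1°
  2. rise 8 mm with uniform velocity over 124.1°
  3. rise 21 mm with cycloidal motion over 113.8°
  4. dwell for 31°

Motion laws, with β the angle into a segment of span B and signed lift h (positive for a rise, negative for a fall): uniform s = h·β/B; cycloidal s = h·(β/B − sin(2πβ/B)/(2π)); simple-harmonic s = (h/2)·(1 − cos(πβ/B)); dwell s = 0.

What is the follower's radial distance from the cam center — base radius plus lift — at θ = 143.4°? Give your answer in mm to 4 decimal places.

seg 1 [0°–91.1°] dwell: s stays 0.0000
seg 2 [91.1°–215.2°] uniform, h=8: θ=143.4° here. β=52.3, B=124.1. 8·52.3/124.1 = 3.3715 → s = 3.3715
radial distance = base radius + s = 42 + 3.3715 = 45.3715

45.3715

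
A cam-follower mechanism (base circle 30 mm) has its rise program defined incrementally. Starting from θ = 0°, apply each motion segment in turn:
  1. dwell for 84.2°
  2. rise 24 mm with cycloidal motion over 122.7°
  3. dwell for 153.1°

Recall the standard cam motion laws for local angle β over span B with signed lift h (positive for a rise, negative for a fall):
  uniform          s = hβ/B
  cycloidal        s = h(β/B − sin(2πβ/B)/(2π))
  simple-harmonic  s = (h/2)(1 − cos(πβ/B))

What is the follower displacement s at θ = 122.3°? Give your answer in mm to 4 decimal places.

seg 1 [0°–84.2°] dwell: s stays 0.0000
seg 2 [84.2°–206.9°] cycloidal, h=24: θ=122.3° here. β=38.1, B=122.7. 24·(0.3105 − sin(2π·0.3105)/(2π)) = 3.9054 → s = 3.9054

3.9054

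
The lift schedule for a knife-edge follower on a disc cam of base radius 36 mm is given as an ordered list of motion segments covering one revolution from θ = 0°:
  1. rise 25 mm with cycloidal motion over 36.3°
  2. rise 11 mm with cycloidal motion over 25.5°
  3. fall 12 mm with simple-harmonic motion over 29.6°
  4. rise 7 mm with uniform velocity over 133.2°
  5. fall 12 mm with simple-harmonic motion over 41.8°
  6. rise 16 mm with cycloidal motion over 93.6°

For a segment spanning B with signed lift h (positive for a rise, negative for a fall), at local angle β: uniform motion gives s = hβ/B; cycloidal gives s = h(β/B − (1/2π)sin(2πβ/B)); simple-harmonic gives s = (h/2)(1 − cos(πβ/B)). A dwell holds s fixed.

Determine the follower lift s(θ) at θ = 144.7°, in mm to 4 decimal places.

seg 1 [0°–36.3°] cycloidal, h=25: full span → s += 25 → s = 25.0000
seg 2 [36.3°–61.8°] cycloidal, h=11: full span → s += 11 → s = 36.0000
seg 3 [61.8°–91.4°] simple-harmonic, h=-12: full span → s += -12 → s = 24.0000
seg 4 [91.4°–224.6°] uniform, h=7: θ=144.7° here. β=53.3, B=133.2. 7·53.3/133.2 = 2.8011 → s = 26.8011

26.8011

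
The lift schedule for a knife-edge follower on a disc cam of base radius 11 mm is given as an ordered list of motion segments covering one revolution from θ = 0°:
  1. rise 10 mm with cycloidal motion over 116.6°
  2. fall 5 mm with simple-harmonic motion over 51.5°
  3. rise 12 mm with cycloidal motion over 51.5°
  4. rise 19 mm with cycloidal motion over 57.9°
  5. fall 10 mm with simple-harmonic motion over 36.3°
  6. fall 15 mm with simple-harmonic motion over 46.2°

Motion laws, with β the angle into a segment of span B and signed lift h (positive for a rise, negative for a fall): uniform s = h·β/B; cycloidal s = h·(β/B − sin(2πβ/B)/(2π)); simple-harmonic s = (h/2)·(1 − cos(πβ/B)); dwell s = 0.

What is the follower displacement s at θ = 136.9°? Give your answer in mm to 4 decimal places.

seg 1 [0°–116.6°] cycloidal, h=10: full span → s += 10 → s = 10.0000
seg 2 [116.6°–168.1°] simple-harmonic, h=-5: θ=136.9° here. β=20.3, B=51.5. -5/2·(1 − cos(π·0.3942)) = -1.6841 → s = 8.3159

8.3159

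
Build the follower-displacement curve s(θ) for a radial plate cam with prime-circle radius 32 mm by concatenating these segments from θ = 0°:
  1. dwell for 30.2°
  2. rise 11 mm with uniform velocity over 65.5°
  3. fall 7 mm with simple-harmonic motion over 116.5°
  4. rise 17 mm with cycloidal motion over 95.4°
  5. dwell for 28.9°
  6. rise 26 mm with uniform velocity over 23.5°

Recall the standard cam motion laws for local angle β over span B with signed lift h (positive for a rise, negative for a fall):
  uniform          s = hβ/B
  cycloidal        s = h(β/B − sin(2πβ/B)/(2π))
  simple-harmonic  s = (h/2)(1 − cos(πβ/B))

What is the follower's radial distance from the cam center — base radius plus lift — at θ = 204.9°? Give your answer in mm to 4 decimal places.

seg 1 [0°–30.2°] dwell: s stays 0.0000
seg 2 [30.2°–95.7°] uniform, h=11: full span → s += 11 → s = 11.0000
seg 3 [95.7°–212.2°] simple-harmonic, h=-7: θ=204.9° here. β=109.2, B=116.5. -7/2·(1 − cos(π·0.9373)) = -6.9324 → s = 4.0676
radial distance = base radius + s = 32 + 4.0676 = 36.0676

36.0676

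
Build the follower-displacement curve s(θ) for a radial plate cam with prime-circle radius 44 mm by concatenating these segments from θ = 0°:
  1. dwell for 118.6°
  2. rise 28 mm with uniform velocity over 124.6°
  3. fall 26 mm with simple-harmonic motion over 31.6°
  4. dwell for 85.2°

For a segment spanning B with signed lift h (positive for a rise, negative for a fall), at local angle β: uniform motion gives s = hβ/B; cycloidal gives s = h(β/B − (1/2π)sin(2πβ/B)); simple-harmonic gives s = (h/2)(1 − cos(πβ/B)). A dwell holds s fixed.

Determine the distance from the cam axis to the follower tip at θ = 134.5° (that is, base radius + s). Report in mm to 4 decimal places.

seg 1 [0°–118.6°] dwell: s stays 0.0000
seg 2 [118.6°–243.2°] uniform, h=28: θ=134.5° here. β=15.9, B=124.6. 28·15.9/124.6 = 3.5730 → s = 3.5730
radial distance = base radius + s = 44 + 3.5730 = 47.5730

47.5730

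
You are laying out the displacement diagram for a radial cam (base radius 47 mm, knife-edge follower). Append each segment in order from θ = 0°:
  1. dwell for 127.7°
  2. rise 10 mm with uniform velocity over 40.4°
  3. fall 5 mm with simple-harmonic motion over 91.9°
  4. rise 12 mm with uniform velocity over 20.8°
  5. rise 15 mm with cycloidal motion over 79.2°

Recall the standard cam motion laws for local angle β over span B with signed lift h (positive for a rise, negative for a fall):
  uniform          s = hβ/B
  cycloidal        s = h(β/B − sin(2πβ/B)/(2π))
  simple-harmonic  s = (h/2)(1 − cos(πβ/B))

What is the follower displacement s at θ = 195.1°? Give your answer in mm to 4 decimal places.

seg 1 [0°–127.7°] dwell: s stays 0.0000
seg 2 [127.7°–168.1°] uniform, h=10: full span → s += 10 → s = 10.0000
seg 3 [168.1°–260°] simple-harmonic, h=-5: θ=195.1° here. β=27, B=91.9. -5/2·(1 − cos(π·0.2938)) = -0.9914 → s = 9.0086

9.0086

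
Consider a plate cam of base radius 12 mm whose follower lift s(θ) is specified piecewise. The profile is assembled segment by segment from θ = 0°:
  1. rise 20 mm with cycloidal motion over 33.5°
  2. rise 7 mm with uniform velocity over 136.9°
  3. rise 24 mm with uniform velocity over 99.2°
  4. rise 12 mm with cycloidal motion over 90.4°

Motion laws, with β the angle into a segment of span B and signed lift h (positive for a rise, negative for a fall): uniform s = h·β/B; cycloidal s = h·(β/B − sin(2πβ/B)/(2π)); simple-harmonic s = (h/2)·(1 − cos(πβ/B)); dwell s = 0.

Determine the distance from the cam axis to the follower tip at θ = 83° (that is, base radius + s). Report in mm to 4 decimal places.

seg 1 [0°–33.5°] cycloidal, h=20: full span → s += 20 → s = 20.0000
seg 2 [33.5°–170.4°] uniform, h=7: θ=83° here. β=49.5, B=136.9. 7·49.5/136.9 = 2.5310 → s = 22.5310
radial distance = base radius + s = 12 + 22.5310 = 34.5310

34.5310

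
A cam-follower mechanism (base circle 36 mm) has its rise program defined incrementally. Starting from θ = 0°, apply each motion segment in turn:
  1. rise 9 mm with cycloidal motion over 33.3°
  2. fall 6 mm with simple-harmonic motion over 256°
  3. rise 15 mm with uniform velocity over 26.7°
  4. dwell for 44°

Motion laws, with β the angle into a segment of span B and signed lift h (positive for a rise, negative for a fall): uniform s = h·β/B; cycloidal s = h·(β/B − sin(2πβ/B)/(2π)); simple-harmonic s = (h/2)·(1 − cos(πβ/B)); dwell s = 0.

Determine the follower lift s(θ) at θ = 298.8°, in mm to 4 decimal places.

seg 1 [0°–33.3°] cycloidal, h=9: full span → s += 9 → s = 9.0000
seg 2 [33.3°–289.3°] simple-harmonic, h=-6: full span → s += -6 → s = 3.0000
seg 3 [289.3°–316°] uniform, h=15: θ=298.8° here. β=9.5, B=26.7. 15·9.5/26.7 = 5.3371 → s = 8.3371

8.3371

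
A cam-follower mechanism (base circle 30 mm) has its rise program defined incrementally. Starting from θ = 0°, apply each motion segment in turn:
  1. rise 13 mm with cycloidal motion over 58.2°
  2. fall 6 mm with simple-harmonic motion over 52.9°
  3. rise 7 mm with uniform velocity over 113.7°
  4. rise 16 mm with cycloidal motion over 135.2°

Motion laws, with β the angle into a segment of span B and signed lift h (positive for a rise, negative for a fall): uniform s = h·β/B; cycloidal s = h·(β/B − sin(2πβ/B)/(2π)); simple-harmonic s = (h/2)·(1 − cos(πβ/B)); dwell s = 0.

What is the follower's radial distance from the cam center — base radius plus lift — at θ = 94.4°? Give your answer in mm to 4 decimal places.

seg 1 [0°–58.2°] cycloidal, h=13: full span → s += 13 → s = 13.0000
seg 2 [58.2°–111.1°] simple-harmonic, h=-6: θ=94.4° here. β=36.2, B=52.9. -6/2·(1 − cos(π·0.6843)) = -4.6416 → s = 8.3584
radial distance = base radius + s = 30 + 8.3584 = 38.3584

38.3584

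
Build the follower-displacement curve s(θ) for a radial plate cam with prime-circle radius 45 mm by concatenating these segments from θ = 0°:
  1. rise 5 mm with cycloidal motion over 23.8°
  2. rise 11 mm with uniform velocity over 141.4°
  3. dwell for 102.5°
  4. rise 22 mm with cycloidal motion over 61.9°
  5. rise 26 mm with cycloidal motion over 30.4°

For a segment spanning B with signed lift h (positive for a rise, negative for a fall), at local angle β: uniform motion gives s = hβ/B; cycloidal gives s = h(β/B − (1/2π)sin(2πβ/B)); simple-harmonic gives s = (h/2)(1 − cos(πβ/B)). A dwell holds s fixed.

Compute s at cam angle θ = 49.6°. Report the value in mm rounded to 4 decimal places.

seg 1 [0°–23.8°] cycloidal, h=5: full span → s += 5 → s = 5.0000
seg 2 [23.8°–165.2°] uniform, h=11: θ=49.6° here. β=25.8, B=141.4. 11·25.8/141.4 = 2.0071 → s = 7.0071

7.0071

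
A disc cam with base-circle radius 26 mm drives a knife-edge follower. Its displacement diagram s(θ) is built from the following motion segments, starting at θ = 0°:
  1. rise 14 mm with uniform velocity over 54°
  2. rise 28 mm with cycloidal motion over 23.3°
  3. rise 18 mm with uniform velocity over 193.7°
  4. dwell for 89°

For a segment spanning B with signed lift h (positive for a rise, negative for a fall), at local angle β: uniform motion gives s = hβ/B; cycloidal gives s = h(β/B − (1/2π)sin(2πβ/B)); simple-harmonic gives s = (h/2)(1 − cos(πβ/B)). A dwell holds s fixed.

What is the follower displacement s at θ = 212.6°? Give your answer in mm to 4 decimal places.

seg 1 [0°–54°] uniform, h=14: full span → s += 14 → s = 14.0000
seg 2 [54°–77.3°] cycloidal, h=28: full span → s += 28 → s = 42.0000
seg 3 [77.3°–271°] uniform, h=18: θ=212.6° here. β=135.3, B=193.7. 18·135.3/193.7 = 12.5731 → s = 54.5731

54.5731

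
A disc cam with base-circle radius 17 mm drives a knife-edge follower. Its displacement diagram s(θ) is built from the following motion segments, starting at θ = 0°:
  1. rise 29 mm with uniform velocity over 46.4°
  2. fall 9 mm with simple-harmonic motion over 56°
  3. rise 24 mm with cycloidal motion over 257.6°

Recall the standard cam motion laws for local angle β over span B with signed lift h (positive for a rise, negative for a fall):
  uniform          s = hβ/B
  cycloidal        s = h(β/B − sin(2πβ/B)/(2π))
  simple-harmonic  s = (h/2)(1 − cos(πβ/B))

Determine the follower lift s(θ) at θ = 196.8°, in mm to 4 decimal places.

seg 1 [0°–46.4°] uniform, h=29: full span → s += 29 → s = 29.0000
seg 2 [46.4°–102.4°] simple-harmonic, h=-9: full span → s += -9 → s = 20.0000
seg 3 [102.4°–360°] cycloidal, h=24: θ=196.8° here. β=94.4, B=257.6. 24·(0.3665 − sin(2π·0.3665)/(2π)) = 5.9531 → s = 25.9531

25.9531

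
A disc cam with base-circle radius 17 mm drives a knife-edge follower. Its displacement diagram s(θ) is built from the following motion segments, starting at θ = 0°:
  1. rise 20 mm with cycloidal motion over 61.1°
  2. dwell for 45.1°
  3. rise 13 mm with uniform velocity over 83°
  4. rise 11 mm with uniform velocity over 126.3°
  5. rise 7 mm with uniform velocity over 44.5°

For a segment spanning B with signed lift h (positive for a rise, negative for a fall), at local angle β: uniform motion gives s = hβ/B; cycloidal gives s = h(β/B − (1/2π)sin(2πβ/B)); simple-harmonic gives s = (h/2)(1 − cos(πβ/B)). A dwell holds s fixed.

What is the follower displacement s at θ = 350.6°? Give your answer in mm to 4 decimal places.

seg 1 [0°–61.1°] cycloidal, h=20: full span → s += 20 → s = 20.0000
seg 2 [61.1°–106.2°] dwell: s stays 20.0000
seg 3 [106.2°–189.2°] uniform, h=13: full span → s += 13 → s = 33.0000
seg 4 [189.2°–315.5°] uniform, h=11: full span → s += 11 → s = 44.0000
seg 5 [315.5°–360°] uniform, h=7: θ=350.6° here. β=35.1, B=44.5. 7·35.1/44.5 = 5.5213 → s = 49.5213

49.5213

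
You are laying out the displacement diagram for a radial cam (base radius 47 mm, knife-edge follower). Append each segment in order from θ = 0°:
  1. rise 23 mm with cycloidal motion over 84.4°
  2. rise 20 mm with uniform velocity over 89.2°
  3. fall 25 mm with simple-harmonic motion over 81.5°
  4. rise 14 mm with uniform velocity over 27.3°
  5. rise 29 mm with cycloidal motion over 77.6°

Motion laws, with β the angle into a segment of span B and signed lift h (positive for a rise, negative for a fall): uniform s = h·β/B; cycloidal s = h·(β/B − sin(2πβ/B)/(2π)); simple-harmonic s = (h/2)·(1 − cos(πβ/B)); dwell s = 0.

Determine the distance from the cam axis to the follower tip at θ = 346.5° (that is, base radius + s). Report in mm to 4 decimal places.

seg 1 [0°–84.4°] cycloidal, h=23: full span → s += 23 → s = 23.0000
seg 2 [84.4°–173.6°] uniform, h=20: full span → s += 20 → s = 43.0000
seg 3 [173.6°–255.1°] simple-harmonic, h=-25: full span → s += -25 → s = 18.0000
seg 4 [255.1°–282.4°] uniform, h=14: full span → s += 14 → s = 32.0000
seg 5 [282.4°–360°] cycloidal, h=29: θ=346.5° here. β=64.1, B=77.6. 29·(0.8260 − sin(2π·0.8260)/(2π)) = 28.0537 → s = 60.0537
radial distance = base radius + s = 47 + 60.0537 = 107.0537

107.0537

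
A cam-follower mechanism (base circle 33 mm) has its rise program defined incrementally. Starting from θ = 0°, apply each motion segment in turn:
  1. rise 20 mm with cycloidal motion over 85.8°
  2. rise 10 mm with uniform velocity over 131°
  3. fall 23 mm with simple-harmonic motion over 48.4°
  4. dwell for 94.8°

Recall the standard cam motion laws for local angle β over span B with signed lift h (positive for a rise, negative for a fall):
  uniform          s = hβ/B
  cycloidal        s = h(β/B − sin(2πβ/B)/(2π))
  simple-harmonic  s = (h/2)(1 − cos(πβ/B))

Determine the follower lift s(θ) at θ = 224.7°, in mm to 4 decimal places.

seg 1 [0°–85.8°] cycloidal, h=20: full span → s += 20 → s = 20.0000
seg 2 [85.8°–216.8°] uniform, h=10: full span → s += 10 → s = 30.0000
seg 3 [216.8°–265.2°] simple-harmonic, h=-23: θ=224.7° here. β=7.9, B=48.4. -23/2·(1 − cos(π·0.1632)) = -1.4791 → s = 28.5209

28.5209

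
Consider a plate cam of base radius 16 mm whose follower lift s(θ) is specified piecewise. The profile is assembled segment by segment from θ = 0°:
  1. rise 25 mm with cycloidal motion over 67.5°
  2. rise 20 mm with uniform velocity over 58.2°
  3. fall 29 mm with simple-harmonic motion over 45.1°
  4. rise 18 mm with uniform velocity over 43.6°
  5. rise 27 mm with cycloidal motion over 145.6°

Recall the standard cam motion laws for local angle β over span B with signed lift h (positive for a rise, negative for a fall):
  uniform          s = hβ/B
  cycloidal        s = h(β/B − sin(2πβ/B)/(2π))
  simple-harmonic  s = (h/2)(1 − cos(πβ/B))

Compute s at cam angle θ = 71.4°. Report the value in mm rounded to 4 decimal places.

seg 1 [0°–67.5°] cycloidal, h=25: full span → s += 25 → s = 25.0000
seg 2 [67.5°–125.7°] uniform, h=20: θ=71.4° here. β=3.9, B=58.2. 20·3.9/58.2 = 1.3402 → s = 26.3402

26.3402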